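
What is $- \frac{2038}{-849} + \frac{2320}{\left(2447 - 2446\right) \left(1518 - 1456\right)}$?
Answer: $\frac{1048018}{26319} \approx 39.82$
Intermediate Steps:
$- \frac{2038}{-849} + \frac{2320}{\left(2447 - 2446\right) \left(1518 - 1456\right)} = \left(-2038\right) \left(- \frac{1}{849}\right) + \frac{2320}{1 \cdot 62} = \frac{2038}{849} + \frac{2320}{62} = \frac{2038}{849} + 2320 \cdot \frac{1}{62} = \frac{2038}{849} + \frac{1160}{31} = \frac{1048018}{26319}$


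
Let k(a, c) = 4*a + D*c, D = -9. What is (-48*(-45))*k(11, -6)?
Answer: 211680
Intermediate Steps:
k(a, c) = -9*c + 4*a (k(a, c) = 4*a - 9*c = -9*c + 4*a)
(-48*(-45))*k(11, -6) = (-48*(-45))*(-9*(-6) + 4*11) = 2160*(54 + 44) = 2160*98 = 211680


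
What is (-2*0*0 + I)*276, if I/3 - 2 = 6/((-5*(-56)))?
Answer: 58581/35 ≈ 1673.7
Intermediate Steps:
I = 849/140 (I = 6 + 3*(6/((-5*(-56)))) = 6 + 3*(6/280) = 6 + 3*(6*(1/280)) = 6 + 3*(3/140) = 6 + 9/140 = 849/140 ≈ 6.0643)
(-2*0*0 + I)*276 = (-2*0*0 + 849/140)*276 = (0*0 + 849/140)*276 = (0 + 849/140)*276 = (849/140)*276 = 58581/35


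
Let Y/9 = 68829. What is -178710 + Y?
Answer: 440751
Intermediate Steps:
Y = 619461 (Y = 9*68829 = 619461)
-178710 + Y = -178710 + 619461 = 440751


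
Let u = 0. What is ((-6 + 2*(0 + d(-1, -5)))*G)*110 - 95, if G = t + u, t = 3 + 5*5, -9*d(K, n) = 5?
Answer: -197975/9 ≈ -21997.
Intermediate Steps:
d(K, n) = -5/9 (d(K, n) = -⅑*5 = -5/9)
t = 28 (t = 3 + 25 = 28)
G = 28 (G = 28 + 0 = 28)
((-6 + 2*(0 + d(-1, -5)))*G)*110 - 95 = ((-6 + 2*(0 - 5/9))*28)*110 - 95 = ((-6 + 2*(-5/9))*28)*110 - 95 = ((-6 - 10/9)*28)*110 - 95 = -64/9*28*110 - 95 = -1792/9*110 - 95 = -197120/9 - 95 = -197975/9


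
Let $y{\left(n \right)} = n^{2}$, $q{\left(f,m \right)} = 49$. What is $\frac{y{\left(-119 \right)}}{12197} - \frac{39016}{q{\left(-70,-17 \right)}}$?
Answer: $- \frac{475184263}{597653} \approx -795.08$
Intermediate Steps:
$\frac{y{\left(-119 \right)}}{12197} - \frac{39016}{q{\left(-70,-17 \right)}} = \frac{\left(-119\right)^{2}}{12197} - \frac{39016}{49} = 14161 \cdot \frac{1}{12197} - \frac{39016}{49} = \frac{14161}{12197} - \frac{39016}{49} = - \frac{475184263}{597653}$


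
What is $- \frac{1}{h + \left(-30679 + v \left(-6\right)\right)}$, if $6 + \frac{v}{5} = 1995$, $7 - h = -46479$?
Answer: $\frac{1}{43863} \approx 2.2798 \cdot 10^{-5}$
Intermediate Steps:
$h = 46486$ ($h = 7 - -46479 = 7 + 46479 = 46486$)
$v = 9945$ ($v = -30 + 5 \cdot 1995 = -30 + 9975 = 9945$)
$- \frac{1}{h + \left(-30679 + v \left(-6\right)\right)} = - \frac{1}{46486 + \left(-30679 + 9945 \left(-6\right)\right)} = - \frac{1}{46486 - 90349} = - \frac{1}{-43863} = \left(-1\right) \left(- \frac{1}{43863}\right) = \frac{1}{43863}$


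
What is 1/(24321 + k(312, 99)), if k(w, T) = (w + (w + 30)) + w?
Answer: 1/25287 ≈ 3.9546e-5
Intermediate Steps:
k(w, T) = 30 + 3*w (k(w, T) = (w + (30 + w)) + w = (30 + 2*w) + w = 30 + 3*w)
1/(24321 + k(312, 99)) = 1/(24321 + (30 + 3*312)) = 1/(24321 + (30 + 936)) = 1/(24321 + 966) = 1/25287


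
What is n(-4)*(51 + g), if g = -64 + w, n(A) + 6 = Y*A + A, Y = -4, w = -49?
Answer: -372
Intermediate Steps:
n(A) = -6 - 3*A (n(A) = -6 + (-4*A + A) = -6 - 3*A)
g = -113 (g = -64 - 49 = -113)
n(-4)*(51 + g) = (-6 - 3*(-4))*(51 - 113) = (-6 + 12)*(-62) = 6*(-62) = -372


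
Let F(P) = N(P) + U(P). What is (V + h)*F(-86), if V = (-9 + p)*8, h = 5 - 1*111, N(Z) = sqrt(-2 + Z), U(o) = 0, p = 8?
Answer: -228*I*sqrt(22) ≈ -1069.4*I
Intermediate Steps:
F(P) = sqrt(-2 + P) (F(P) = sqrt(-2 + P) + 0 = sqrt(-2 + P))
h = -106 (h = 5 - 111 = -106)
V = -8 (V = (-9 + 8)*8 = -1*8 = -8)
(V + h)*F(-86) = (-8 - 106)*sqrt(-2 - 86) = -228*I*sqrt(22)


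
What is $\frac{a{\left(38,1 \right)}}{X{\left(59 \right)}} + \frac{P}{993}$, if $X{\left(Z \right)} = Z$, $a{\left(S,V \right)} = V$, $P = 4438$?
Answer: $\frac{262835}{58587} \approx 4.4862$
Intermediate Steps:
$\frac{a{\left(38,1 \right)}}{X{\left(59 \right)}} + \frac{P}{993} = 1 \cdot \frac{1}{59} + \frac{4438}{993} = 1 \cdot \frac{1}{59} + 4438 \cdot \frac{1}{993} = \frac{1}{59} + \frac{4438}{993} = \frac{262835}{58587}$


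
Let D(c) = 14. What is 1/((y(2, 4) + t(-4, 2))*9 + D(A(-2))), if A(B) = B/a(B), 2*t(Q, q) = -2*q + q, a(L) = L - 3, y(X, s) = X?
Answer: 1/23 ≈ 0.043478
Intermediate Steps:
a(L) = -3 + L
t(Q, q) = -q/2 (t(Q, q) = (-2*q + q)/2 = (-q)/2 = -q/2)
A(B) = B/(-3 + B)
1/((y(2, 4) + t(-4, 2))*9 + D(A(-2))) = 1/((2 - ½*2)*9 + 14) = 1/((2 - 1)*9 + 14) = 1/(1*9 + 14) = 1/(9 + 14) = 1/23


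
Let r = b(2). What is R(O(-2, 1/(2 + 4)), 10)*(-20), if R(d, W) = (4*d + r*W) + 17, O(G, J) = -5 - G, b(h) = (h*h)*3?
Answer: -2500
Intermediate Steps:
b(h) = 3*h² (b(h) = h²*3 = 3*h²)
r = 12 (r = 3*2² = 3*4 = 12)
R(d, W) = 17 + 4*d + 12*W (R(d, W) = (4*d + 12*W) + 17 = 17 + 4*d + 12*W)
R(O(-2, 1/(2 + 4)), 10)*(-20) = (17 + 4*(-5 - 1*(-2)) + 12*10)*(-20) = (17 + 4*(-5 + 2) + 120)*(-20) = (17 + 4*(-3) + 120)*(-20) = (17 - 12 + 120)*(-20) = 125*(-20) = -2500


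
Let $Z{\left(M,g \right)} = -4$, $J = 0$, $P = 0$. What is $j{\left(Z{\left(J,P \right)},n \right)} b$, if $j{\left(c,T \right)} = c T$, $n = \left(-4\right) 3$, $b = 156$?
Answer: $7488$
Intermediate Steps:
$n = -12$
$j{\left(c,T \right)} = T c$
$j{\left(Z{\left(J,P \right)},n \right)} b = \left(-12\right) \left(-4\right) 156 = 48 \cdot 156 = 7488$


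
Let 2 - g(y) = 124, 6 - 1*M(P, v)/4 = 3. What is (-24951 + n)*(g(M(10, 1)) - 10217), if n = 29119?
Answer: -43092952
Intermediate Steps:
M(P, v) = 12 (M(P, v) = 24 - 4*3 = 24 - 12 = 12)
g(y) = -122 (g(y) = 2 - 1*124 = 2 - 124 = -122)
(-24951 + n)*(g(M(10, 1)) - 10217) = (-24951 + 29119)*(-122 - 10217) = 4168*(-10339) = -43092952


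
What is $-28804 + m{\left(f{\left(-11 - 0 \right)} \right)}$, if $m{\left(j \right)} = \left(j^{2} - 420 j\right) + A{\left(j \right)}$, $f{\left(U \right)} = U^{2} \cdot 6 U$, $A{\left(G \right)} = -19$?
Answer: $67101493$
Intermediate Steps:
$f{\left(U \right)} = 6 U^{3}$ ($f{\left(U \right)} = 6 U^{2} U = 6 U^{3}$)
$m{\left(j \right)} = -19 + j^{2} - 420 j$ ($m{\left(j \right)} = \left(j^{2} - 420 j\right) - 19 = -19 + j^{2} - 420 j$)
$-28804 + m{\left(f{\left(-11 - 0 \right)} \right)} = -28804 - \left(19 - 36 \left(-11 - 0\right)^{6} + 420 \cdot 6 \left(-11 - 0\right)^{3}\right) = -28804 - \left(19 - 36 \left(-11 + 0\right)^{6} + 420 \cdot 6 \left(-11 + 0\right)^{3}\right) = -28804 - \left(19 - 63776196 + 420 \cdot 6 \left(-11\right)^{3}\right) = -28804 - \left(19 - 63776196 + 420 \cdot 6 \left(-1331\right)\right) = -28804 - \left(-3354101 - 63776196\right) = -28804 + \left(-19 + 63776196 + 3354120\right) = -28804 + 67130297 = 67101493$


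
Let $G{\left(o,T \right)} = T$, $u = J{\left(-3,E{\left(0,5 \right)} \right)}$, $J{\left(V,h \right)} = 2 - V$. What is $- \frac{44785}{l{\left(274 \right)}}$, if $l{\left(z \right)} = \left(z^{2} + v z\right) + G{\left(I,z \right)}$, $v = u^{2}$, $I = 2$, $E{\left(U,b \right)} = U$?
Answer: $- \frac{8957}{16440} \approx -0.54483$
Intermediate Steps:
$u = 5$ ($u = 2 - -3 = 2 + 3 = 5$)
$v = 25$ ($v = 5^{2} = 25$)
$l{\left(z \right)} = z^{2} + 26 z$ ($l{\left(z \right)} = \left(z^{2} + 25 z\right) + z = z^{2} + 26 z$)
$- \frac{44785}{l{\left(274 \right)}} = - \frac{44785}{274 \left(26 + 274\right)} = - \frac{44785}{274 \cdot 300} = - \frac{44785}{82200} = \left(-44785\right) \frac{1}{82200} = - \frac{8957}{16440}$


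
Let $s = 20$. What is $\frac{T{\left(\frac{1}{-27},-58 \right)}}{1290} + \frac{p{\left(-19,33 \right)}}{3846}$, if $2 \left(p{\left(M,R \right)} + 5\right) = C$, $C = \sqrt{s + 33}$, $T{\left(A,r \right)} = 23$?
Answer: $\frac{2278}{137815} + \frac{\sqrt{53}}{7692} \approx 0.017476$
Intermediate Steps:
$C = \sqrt{53}$ ($C = \sqrt{20 + 33} = \sqrt{53} \approx 7.2801$)
$p{\left(M,R \right)} = -5 + \frac{\sqrt{53}}{2}$
$\frac{T{\left(\frac{1}{-27},-58 \right)}}{1290} + \frac{p{\left(-19,33 \right)}}{3846} = \frac{23}{1290} + \frac{-5 + \frac{\sqrt{53}}{2}}{3846} = 23 \cdot \frac{1}{1290} + \left(-5 + \frac{\sqrt{53}}{2}\right) \frac{1}{3846} = \frac{23}{1290} - \left(\frac{5}{3846} - \frac{\sqrt{53}}{7692}\right) = \frac{2278}{137815} + \frac{\sqrt{53}}{7692}$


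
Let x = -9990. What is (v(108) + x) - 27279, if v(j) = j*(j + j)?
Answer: -13941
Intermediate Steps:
v(j) = 2*j² (v(j) = j*(2*j) = 2*j²)
(v(108) + x) - 27279 = (2*108² - 9990) - 27279 = (2*11664 - 9990) - 27279 = (23328 - 9990) - 27279 = 13338 - 27279 = -13941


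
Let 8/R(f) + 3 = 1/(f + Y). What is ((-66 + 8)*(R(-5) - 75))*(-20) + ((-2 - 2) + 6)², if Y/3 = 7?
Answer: -4237292/47 ≈ -90155.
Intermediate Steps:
Y = 21 (Y = 3*7 = 21)
R(f) = 8/(-3 + 1/(21 + f)) (R(f) = 8/(-3 + 1/(f + 21)) = 8/(-3 + 1/(21 + f)))
((-66 + 8)*(R(-5) - 75))*(-20) + ((-2 - 2) + 6)² = ((-66 + 8)*(8*(-21 - 1*(-5))/(62 + 3*(-5)) - 75))*(-20) + ((-2 - 2) + 6)² = -58*(8*(-21 + 5)/(62 - 15) - 75)*(-20) + (-4 + 6)² = -58*(8*(-16)/47 - 75)*(-20) + 2² = -58*(8*(1/47)*(-16) - 75)*(-20) + 4 = -58*(-128/47 - 75)*(-20) + 4 = -58*(-3653/47)*(-20) + 4 = (211874/47)*(-20) + 4 = -4237480/47 + 4 = -4237292/47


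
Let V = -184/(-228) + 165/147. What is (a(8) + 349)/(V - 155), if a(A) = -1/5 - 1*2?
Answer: -2421531/1068815 ≈ -2.2656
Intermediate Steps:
V = 5389/2793 (V = -184*(-1/228) + 165*(1/147) = 46/57 + 55/49 = 5389/2793 ≈ 1.9295)
a(A) = -11/5 (a(A) = -1*⅕ - 2 = -⅕ - 2 = -11/5)
(a(8) + 349)/(V - 155) = (-11/5 + 349)/(5389/2793 - 155) = 1734/(5*(-427526/2793)) = (1734/5)*(-2793/427526) = -2421531/1068815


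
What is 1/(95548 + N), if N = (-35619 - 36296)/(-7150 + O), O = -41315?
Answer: 9693/926161147 ≈ 1.0466e-5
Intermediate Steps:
N = 14383/9693 (N = (-35619 - 36296)/(-7150 - 41315) = -71915/(-48465) = -71915*(-1/48465) = 14383/9693 ≈ 1.4839)
1/(95548 + N) = 1/(95548 + 14383/9693) = 1/(926161147/9693) = 9693/926161147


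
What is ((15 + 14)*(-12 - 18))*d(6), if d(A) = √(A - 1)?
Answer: -870*√5 ≈ -1945.4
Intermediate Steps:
d(A) = √(-1 + A)
((15 + 14)*(-12 - 18))*d(6) = ((15 + 14)*(-12 - 18))*√(-1 + 6) = (29*(-30))*√5 = -870*√5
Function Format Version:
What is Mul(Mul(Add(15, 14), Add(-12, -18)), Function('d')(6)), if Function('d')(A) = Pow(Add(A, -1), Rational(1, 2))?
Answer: Mul(-870, Pow(5, Rational(1, 2))) ≈ -1945.4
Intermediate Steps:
Function('d')(A) = Pow(Add(-1, A), Rational(1, 2))
Mul(Mul(Add(15, 14), Add(-12, -18)), Function('d')(6)) = Mul(Mul(Add(15, 14), Add(-12, -18)), Pow(Add(-1, 6), Rational(1, 2))) = Mul(Mul(29, -30), Pow(5, Rational(1, 2))) = Mul(-870, Pow(5, Rational(1, 2)))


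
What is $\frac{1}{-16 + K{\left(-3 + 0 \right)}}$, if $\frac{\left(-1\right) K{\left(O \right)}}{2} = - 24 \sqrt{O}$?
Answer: $- \frac{1}{448} - \frac{3 i \sqrt{3}}{448} \approx -0.0022321 - 0.011599 i$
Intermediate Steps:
$K{\left(O \right)} = 48 \sqrt{O}$ ($K{\left(O \right)} = - 2 \left(- 24 \sqrt{O}\right) = 48 \sqrt{O}$)
$\frac{1}{-16 + K{\left(-3 + 0 \right)}} = \frac{1}{-16 + 48 \sqrt{-3 + 0}} = \frac{1}{-16 + 48 \sqrt{-3}} = \frac{1}{-16 + 48 i \sqrt{3}}$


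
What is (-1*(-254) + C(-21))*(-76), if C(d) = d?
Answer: -17708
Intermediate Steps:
(-1*(-254) + C(-21))*(-76) = (-1*(-254) - 21)*(-76) = (254 - 21)*(-76) = 233*(-76) = -17708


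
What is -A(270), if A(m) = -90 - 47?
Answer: 137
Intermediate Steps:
A(m) = -137
-A(270) = -1*(-137) = 137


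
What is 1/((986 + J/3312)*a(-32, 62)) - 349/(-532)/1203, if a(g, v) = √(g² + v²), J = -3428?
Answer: 349/639996 + 414*√1217/992525567 ≈ 0.00055987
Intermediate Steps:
1/((986 + J/3312)*a(-32, 62)) - 349/(-532)/1203 = 1/((986 - 3428/3312)*(√((-32)² + 62²))) - 349/(-532)/1203 = 1/((986 - 3428*1/3312)*(√(1024 + 3844))) - 349*(-1/532)*(1/1203) = 1/((986 - 857/828)*(√4868)) + (349/532)*(1/1203) = 1/((815551/828)*((2*√1217))) + 349/639996 = 828*(√1217/2434)/815551 + 349/639996 = 414*√1217/992525567 + 349/639996 = 349/639996 + 414*√1217/992525567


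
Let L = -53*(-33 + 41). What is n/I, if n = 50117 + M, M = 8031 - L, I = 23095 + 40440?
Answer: 58572/63535 ≈ 0.92189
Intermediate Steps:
L = -424 (L = -53*8 = -424)
I = 63535
M = 8455 (M = 8031 - 1*(-424) = 8031 + 424 = 8455)
n = 58572 (n = 50117 + 8455 = 58572)
n/I = 58572/63535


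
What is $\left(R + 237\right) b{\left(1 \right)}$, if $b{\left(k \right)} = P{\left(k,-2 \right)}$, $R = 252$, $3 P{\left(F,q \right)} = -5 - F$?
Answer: $-978$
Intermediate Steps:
$P{\left(F,q \right)} = - \frac{5}{3} - \frac{F}{3}$ ($P{\left(F,q \right)} = \frac{-5 - F}{3} = - \frac{5}{3} - \frac{F}{3}$)
$b{\left(k \right)} = - \frac{5}{3} - \frac{k}{3}$
$\left(R + 237\right) b{\left(1 \right)} = \left(252 + 237\right) \left(- \frac{5}{3} - \frac{1}{3}\right) = 489 \left(- \frac{5}{3} - \frac{1}{3}\right) = 489 \left(-2\right) = -978$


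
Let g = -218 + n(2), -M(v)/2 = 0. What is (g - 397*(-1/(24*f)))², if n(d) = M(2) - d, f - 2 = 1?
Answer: 238486249/5184 ≈ 46004.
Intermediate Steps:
f = 3 (f = 2 + 1 = 3)
M(v) = 0 (M(v) = -2*0 = 0)
n(d) = -d (n(d) = 0 - d = -d)
g = -220 (g = -218 - 1*2 = -218 - 2 = -220)
(g - 397*(-1/(24*f)))² = (-220 - 397/((8*3)*(-3)))² = (-220 - 397/(24*(-3)))² = (-220 - 397/(-72))² = (-220 - 397*(-1/72))² = (-220 + 397/72)² = (-15443/72)² = 238486249/5184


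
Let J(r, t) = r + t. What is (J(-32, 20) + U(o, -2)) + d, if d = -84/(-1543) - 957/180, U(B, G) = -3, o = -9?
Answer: -1875877/92580 ≈ -20.262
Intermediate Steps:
d = -487177/92580 (d = -84*(-1/1543) - 957*1/180 = 84/1543 - 319/60 = -487177/92580 ≈ -5.2622)
(J(-32, 20) + U(o, -2)) + d = ((-32 + 20) - 3) - 487177/92580 = (-12 - 3) - 487177/92580 = -15 - 487177/92580 = -1875877/92580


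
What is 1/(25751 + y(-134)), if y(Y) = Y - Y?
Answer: 1/25751 ≈ 3.8833e-5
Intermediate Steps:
y(Y) = 0
1/(25751 + y(-134)) = 1/(25751 + 0) = 1/25751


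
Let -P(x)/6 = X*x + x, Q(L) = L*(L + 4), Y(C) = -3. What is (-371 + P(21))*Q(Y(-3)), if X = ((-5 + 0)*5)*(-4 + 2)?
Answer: 20391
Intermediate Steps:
X = 50 (X = -5*5*(-2) = -25*(-2) = 50)
Q(L) = L*(4 + L)
P(x) = -306*x (P(x) = -6*(50*x + x) = -306*x)
(-371 + P(21))*Q(Y(-3)) = (-371 - 306*21)*(-3*(4 - 3)) = (-371 - 6426)*(-3*1) = -6797*(-3) = 20391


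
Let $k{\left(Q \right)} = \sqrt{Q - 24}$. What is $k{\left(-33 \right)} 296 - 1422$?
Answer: $-1422 + 296 i \sqrt{57} \approx -1422.0 + 2234.8 i$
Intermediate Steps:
$k{\left(Q \right)} = \sqrt{-24 + Q}$
$k{\left(-33 \right)} 296 - 1422 = \sqrt{-24 - 33} \cdot 296 - 1422 = \sqrt{-57} \cdot 296 - 1422 = i \sqrt{57} \cdot 296 - 1422 = 296 i \sqrt{57} - 1422 = -1422 + 296 i \sqrt{57}$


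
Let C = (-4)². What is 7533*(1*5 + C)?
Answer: 158193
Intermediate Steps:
C = 16
7533*(1*5 + C) = 7533*(1*5 + 16) = 7533*(5 + 16) = 7533*21 = 158193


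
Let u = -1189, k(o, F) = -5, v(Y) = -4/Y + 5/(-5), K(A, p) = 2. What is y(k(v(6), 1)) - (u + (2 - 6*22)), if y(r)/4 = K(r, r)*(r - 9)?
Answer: 1207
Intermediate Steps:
v(Y) = -1 - 4/Y (v(Y) = -4/Y + 5*(-⅕) = -4/Y - 1 = -1 - 4/Y)
y(r) = -72 + 8*r (y(r) = 4*(2*(r - 9)) = 4*(2*(-9 + r)) = 4*(-18 + 2*r) = -72 + 8*r)
y(k(v(6), 1)) - (u + (2 - 6*22)) = (-72 + 8*(-5)) - (-1189 + (2 - 6*22)) = (-72 - 40) - (-1189 + (2 - 132)) = -112 - (-1189 - 130) = -112 - 1*(-1319) = -112 + 1319 = 1207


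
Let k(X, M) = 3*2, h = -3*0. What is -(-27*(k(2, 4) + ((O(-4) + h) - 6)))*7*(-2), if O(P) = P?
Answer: 1512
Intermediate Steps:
h = 0
k(X, M) = 6
-(-27*(k(2, 4) + ((O(-4) + h) - 6)))*7*(-2) = -(-27*(6 + ((-4 + 0) - 6)))*7*(-2) = -(-27*(6 + (-4 - 6)))*(-14) = -(-27*(6 - 10))*(-14) = -(-27*(-4))*(-14) = -108*(-14) = -1*(-1512) = 1512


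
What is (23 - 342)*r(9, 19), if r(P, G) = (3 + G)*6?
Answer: -42108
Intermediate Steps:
r(P, G) = 18 + 6*G
(23 - 342)*r(9, 19) = (23 - 342)*(18 + 6*19) = -319*(18 + 114) = -319*132 = -42108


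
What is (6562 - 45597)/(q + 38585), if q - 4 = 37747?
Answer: -39035/76336 ≈ -0.51136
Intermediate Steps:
q = 37751 (q = 4 + 37747 = 37751)
(6562 - 45597)/(q + 38585) = (6562 - 45597)/(37751 + 38585) = -39035/76336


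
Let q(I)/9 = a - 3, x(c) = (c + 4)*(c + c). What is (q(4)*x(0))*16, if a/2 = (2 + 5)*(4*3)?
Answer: 0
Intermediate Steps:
x(c) = 2*c*(4 + c) (x(c) = (4 + c)*(2*c) = 2*c*(4 + c))
a = 168 (a = 2*((2 + 5)*(4*3)) = 2*(7*12) = 2*84 = 168)
q(I) = 1485 (q(I) = 9*(168 - 3) = 9*165 = 1485)
(q(4)*x(0))*16 = (1485*(2*0*(4 + 0)))*16 = (1485*(2*0*4))*16 = (1485*0)*16 = 0*16 = 0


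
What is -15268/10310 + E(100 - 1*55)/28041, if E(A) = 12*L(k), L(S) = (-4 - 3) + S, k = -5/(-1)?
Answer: -71396238/48183785 ≈ -1.4817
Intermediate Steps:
k = 5 (k = -5*(-1) = 5)
L(S) = -7 + S
E(A) = -24 (E(A) = 12*(-7 + 5) = 12*(-2) = -24)
-15268/10310 + E(100 - 1*55)/28041 = -15268/10310 - 24/28041 = -15268*1/10310 - 24*1/28041 = -7634/5155 - 8/9347 = -71396238/48183785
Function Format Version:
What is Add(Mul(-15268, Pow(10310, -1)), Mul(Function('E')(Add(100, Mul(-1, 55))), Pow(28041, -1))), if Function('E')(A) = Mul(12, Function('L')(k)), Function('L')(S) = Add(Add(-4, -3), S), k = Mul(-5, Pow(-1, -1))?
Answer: Rational(-71396238, 48183785) ≈ -1.4817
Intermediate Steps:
k = 5 (k = Mul(-5, -1) = 5)
Function('L')(S) = Add(-7, S)
Function('E')(A) = -24 (Function('E')(A) = Mul(12, Add(-7, 5)) = Mul(12, -2) = -24)
Add(Mul(-15268, Pow(10310, -1)), Mul(Function('E')(Add(100, Mul(-1, 55))), Pow(28041, -1))) = Add(Mul(-15268, Pow(10310, -1)), Mul(-24, Pow(28041, -1))) = Add(Mul(-15268, Rational(1, 10310)), Mul(-24, Rational(1, 28041))) = Add(Rational(-7634, 5155), Rational(-8, 9347)) = Rational(-71396238, 48183785)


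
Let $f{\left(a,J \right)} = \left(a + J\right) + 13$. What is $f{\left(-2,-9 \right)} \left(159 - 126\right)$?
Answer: $66$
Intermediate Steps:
$f{\left(a,J \right)} = 13 + J + a$ ($f{\left(a,J \right)} = \left(J + a\right) + 13 = 13 + J + a$)
$f{\left(-2,-9 \right)} \left(159 - 126\right) = \left(13 - 9 - 2\right) \left(159 - 126\right) = 2 \cdot 33 = 66$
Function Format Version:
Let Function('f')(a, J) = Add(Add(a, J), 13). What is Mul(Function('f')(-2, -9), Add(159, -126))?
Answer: 66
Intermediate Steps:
Function('f')(a, J) = Add(13, J, a) (Function('f')(a, J) = Add(Add(J, a), 13) = Add(13, J, a))
Mul(Function('f')(-2, -9), Add(159, -126)) = Mul(Add(13, -9, -2), Add(159, -126)) = Mul(2, 33) = 66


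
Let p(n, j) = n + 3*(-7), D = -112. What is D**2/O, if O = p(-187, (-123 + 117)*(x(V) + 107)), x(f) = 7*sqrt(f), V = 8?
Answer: -784/13 ≈ -60.308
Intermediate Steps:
p(n, j) = -21 + n (p(n, j) = n - 21 = -21 + n)
O = -208 (O = -21 - 187 = -208)
D**2/O = (-112)**2/(-208) = 12544*(-1/208) = -784/13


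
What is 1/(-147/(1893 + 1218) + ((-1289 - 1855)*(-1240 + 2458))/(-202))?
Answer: 104737/1985534803 ≈ 5.2750e-5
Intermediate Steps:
1/(-147/(1893 + 1218) + ((-1289 - 1855)*(-1240 + 2458))/(-202)) = 1/(-147/3111 - 3144*1218*(-1/202)) = 1/(-147*1/3111 - 3829392*(-1/202)) = 1/(-49/1037 + 1914696/101) = 1/(1985534803/104737) = 104737/1985534803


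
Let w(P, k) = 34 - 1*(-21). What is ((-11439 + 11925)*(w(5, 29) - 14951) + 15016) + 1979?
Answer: -7222461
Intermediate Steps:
w(P, k) = 55 (w(P, k) = 34 + 21 = 55)
((-11439 + 11925)*(w(5, 29) - 14951) + 15016) + 1979 = ((-11439 + 11925)*(55 - 14951) + 15016) + 1979 = (486*(-14896) + 15016) + 1979 = (-7239456 + 15016) + 1979 = -7224440 + 1979 = -7222461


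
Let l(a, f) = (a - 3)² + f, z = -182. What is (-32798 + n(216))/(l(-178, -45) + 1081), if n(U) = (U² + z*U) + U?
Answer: -25238/33797 ≈ -0.74675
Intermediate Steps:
n(U) = U² - 181*U (n(U) = (U² - 182*U) + U = U² - 181*U)
l(a, f) = f + (-3 + a)² (l(a, f) = (-3 + a)² + f = f + (-3 + a)²)
(-32798 + n(216))/(l(-178, -45) + 1081) = (-32798 + 216*(-181 + 216))/((-45 + (-3 - 178)²) + 1081) = (-32798 + 216*35)/((-45 + (-181)²) + 1081) = (-32798 + 7560)/((-45 + 32761) + 1081) = -25238/(32716 + 1081) = -25238/33797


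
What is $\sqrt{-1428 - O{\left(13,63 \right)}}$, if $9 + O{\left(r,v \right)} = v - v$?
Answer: $i \sqrt{1419} \approx 37.67 i$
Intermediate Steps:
$O{\left(r,v \right)} = -9$ ($O{\left(r,v \right)} = -9 + \left(v - v\right) = -9 + 0 = -9$)
$\sqrt{-1428 - O{\left(13,63 \right)}} = \sqrt{-1428 - -9} = \sqrt{-1428 + 9} = \sqrt{-1419} = i \sqrt{1419}$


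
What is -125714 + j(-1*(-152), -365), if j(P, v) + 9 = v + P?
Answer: -125936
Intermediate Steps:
j(P, v) = -9 + P + v (j(P, v) = -9 + (v + P) = -9 + (P + v) = -9 + P + v)
-125714 + j(-1*(-152), -365) = -125714 + (-9 - 1*(-152) - 365) = -125714 + (-9 + 152 - 365) = -125714 - 222 = -125936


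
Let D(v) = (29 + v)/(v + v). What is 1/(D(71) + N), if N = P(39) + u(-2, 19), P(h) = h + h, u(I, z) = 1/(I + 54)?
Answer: 3692/290647 ≈ 0.012703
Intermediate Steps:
u(I, z) = 1/(54 + I)
D(v) = (29 + v)/(2*v) (D(v) = (29 + v)/((2*v)) = (29 + v)*(1/(2*v)) = (29 + v)/(2*v))
P(h) = 2*h
N = 4057/52 (N = 2*39 + 1/(54 - 2) = 78 + 1/52 = 4057/52 ≈ 78.019)
1/(D(71) + N) = 1/((1/2)*(29 + 71)/71 + 4057/52) = 1/((1/2)*(1/71)*100 + 4057/52) = 1/(50/71 + 4057/52) = 1/(290647/3692) = 3692/290647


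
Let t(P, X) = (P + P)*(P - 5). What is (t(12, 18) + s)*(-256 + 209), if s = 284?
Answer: -21244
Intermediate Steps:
t(P, X) = 2*P*(-5 + P) (t(P, X) = (2*P)*(-5 + P) = 2*P*(-5 + P))
(t(12, 18) + s)*(-256 + 209) = (2*12*(-5 + 12) + 284)*(-256 + 209) = (2*12*7 + 284)*(-47) = (168 + 284)*(-47) = 452*(-47) = -21244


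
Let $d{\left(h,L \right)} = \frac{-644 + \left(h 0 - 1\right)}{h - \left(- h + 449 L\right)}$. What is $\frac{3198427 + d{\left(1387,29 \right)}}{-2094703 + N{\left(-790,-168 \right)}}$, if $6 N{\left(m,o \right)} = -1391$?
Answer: $- \frac{196645692684}{128800783423} \approx -1.5267$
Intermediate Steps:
$d{\left(h,L \right)} = - \frac{645}{- 449 L + 2 h}$ ($d{\left(h,L \right)} = \frac{-644 + \left(0 - 1\right)}{h - \left(- h + 449 L\right)} = \frac{-644 - 1}{- 449 L + 2 h} = - \frac{645}{- 449 L + 2 h}$)
$N{\left(m,o \right)} = - \frac{1391}{6}$ ($N{\left(m,o \right)} = \frac{1}{6} \left(-1391\right) = - \frac{1391}{6}$)
$\frac{3198427 + d{\left(1387,29 \right)}}{-2094703 + N{\left(-790,-168 \right)}} = \frac{3198427 + \frac{645}{\left(-2\right) 1387 + 449 \cdot 29}}{-2094703 - \frac{1391}{6}} = \frac{3198427 + \frac{645}{-2774 + 13021}}{- \frac{12569609}{6}} = \left(3198427 + \frac{645}{10247}\right) \left(- \frac{6}{12569609}\right) = \frac{32774282114}{10247} \left(- \frac{6}{12569609}\right) = - \frac{196645692684}{128800783423}$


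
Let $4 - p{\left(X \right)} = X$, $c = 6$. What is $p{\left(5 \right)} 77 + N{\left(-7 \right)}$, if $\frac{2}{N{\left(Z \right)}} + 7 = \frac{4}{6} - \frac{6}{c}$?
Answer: $- \frac{850}{11} \approx -77.273$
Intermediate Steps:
$p{\left(X \right)} = 4 - X$
$N{\left(Z \right)} = - \frac{3}{11}$ ($N{\left(Z \right)} = \frac{2}{-7 + \left(\frac{4}{6} - \frac{6}{6}\right)} = \frac{2}{-7 + \left(4 \cdot \frac{1}{6} - 1\right)} = \frac{2}{-7 + \left(\frac{2}{3} - 1\right)} = \frac{2}{-7 - \frac{1}{3}} = \frac{2}{- \frac{22}{3}} = 2 \left(- \frac{3}{22}\right) = - \frac{3}{11}$)
$p{\left(5 \right)} 77 + N{\left(-7 \right)} = \left(4 - 5\right) 77 - \frac{3}{11} = \left(-1\right) 77 - \frac{3}{11} = -77 - \frac{3}{11} = - \frac{850}{11}$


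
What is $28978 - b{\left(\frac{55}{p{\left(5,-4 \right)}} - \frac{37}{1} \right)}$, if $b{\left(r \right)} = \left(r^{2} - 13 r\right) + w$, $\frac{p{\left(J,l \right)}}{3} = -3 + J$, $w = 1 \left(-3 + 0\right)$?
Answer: $\frac{1002401}{36} \approx 27844.0$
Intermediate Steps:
$w = -3$ ($w = 1 \left(-3\right) = -3$)
$p{\left(J,l \right)} = -9 + 3 J$ ($p{\left(J,l \right)} = 3 \left(-3 + J\right) = -9 + 3 J$)
$b{\left(r \right)} = -3 + r^{2} - 13 r$ ($b{\left(r \right)} = \left(r^{2} - 13 r\right) - 3 = -3 + r^{2} - 13 r$)
$28978 - b{\left(\frac{55}{p{\left(5,-4 \right)}} - \frac{37}{1} \right)} = 28978 - \left(-3 + \left(\frac{55}{-9 + 3 \cdot 5} - \frac{37}{1}\right)^{2} - 13 \left(\frac{55}{-9 + 3 \cdot 5} - \frac{37}{1}\right)\right) = 28978 - \left(-3 + \left(\frac{55}{-9 + 15} - 37\right)^{2} - 13 \left(\frac{55}{-9 + 15} - 37\right)\right) = 28978 - \left(-3 + \left(\frac{55}{6} - 37\right)^{2} - 13 \left(\frac{55}{6} - 37\right)\right) = 28978 - \left(-3 + \left(- \frac{167}{6}\right)^{2} - - \frac{2171}{6}\right) = 28978 - \left(-3 + \frac{27889}{36} + \frac{2171}{6}\right) = 28978 - \frac{40807}{36} = \frac{1002401}{36}$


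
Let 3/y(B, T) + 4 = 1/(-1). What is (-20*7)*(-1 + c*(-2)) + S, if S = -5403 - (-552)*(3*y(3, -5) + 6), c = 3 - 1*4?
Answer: -16123/5 ≈ -3224.6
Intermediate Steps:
c = -1 (c = 3 - 4 = -1)
y(B, T) = -3/5 (y(B, T) = 3/(-4 + 1/(-1)) = 3/(-4 - 1) = 3/(-5) = 3*(-1/5) = -3/5)
S = -15423/5 (S = -5403 - (-552)*(3*(-3/5) + 6) = -5403 - (-552)*(-9/5 + 6) = -5403 - (-552)*21/5 = -5403 - 1*(-11592/5) = -5403 + 11592/5 = -15423/5 ≈ -3084.6)
(-20*7)*(-1 + c*(-2)) + S = (-20*7)*(-1 - 1*(-2)) - 15423/5 = -140*(-1 + 2) - 15423/5 = -140*1 - 15423/5 = -140 - 15423/5 = -16123/5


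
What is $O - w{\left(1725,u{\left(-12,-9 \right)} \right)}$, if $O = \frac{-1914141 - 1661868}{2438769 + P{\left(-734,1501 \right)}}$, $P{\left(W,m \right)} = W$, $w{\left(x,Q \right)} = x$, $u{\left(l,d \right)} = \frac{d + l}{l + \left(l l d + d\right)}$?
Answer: $- \frac{4209186384}{2438035} \approx -1726.5$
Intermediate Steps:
$u{\left(l,d \right)} = \frac{d + l}{d + l + d l^{2}}$ ($u{\left(l,d \right)} = \frac{d + l}{l + \left(l^{2} d + d\right)} = \frac{d + l}{l + \left(d l^{2} + d\right)} = \frac{d + l}{l + \left(d + d l^{2}\right)} = \frac{d + l}{d + l + d l^{2}}$)
$O = - \frac{3576009}{2438035}$ ($O = \frac{-1914141 - 1661868}{2438769 - 734} = - \frac{3576009}{2438035} \approx -1.4668$)
$O - w{\left(1725,u{\left(-12,-9 \right)} \right)} = - \frac{3576009}{2438035} - 1725 = - \frac{4209186384}{2438035}$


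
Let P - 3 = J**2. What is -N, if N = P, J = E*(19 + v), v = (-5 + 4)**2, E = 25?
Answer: -250003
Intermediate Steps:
v = 1 (v = (-1)**2 = 1)
J = 500 (J = 25*(19 + 1) = 25*20 = 500)
P = 250003 (P = 3 + 500**2 = 3 + 250000 = 250003)
N = 250003
-N = -1*250003 = -250003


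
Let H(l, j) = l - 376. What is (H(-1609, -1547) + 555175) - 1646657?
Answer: -1093467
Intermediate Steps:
H(l, j) = -376 + l
(H(-1609, -1547) + 555175) - 1646657 = ((-376 - 1609) + 555175) - 1646657 = (-1985 + 555175) - 1646657 = 553190 - 1646657 = -1093467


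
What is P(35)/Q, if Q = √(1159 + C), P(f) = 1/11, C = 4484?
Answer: √627/20691 ≈ 0.0012102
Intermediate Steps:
P(f) = 1/11
Q = 3*√627 (Q = √(1159 + 4484) = √5643 = 3*√627 ≈ 75.120)
P(35)/Q = 1/(11*((3*√627))) = (√627/1881)/11 = √627/20691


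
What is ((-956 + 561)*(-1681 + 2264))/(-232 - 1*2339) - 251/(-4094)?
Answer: 943432111/10525674 ≈ 89.631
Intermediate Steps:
((-956 + 561)*(-1681 + 2264))/(-232 - 1*2339) - 251/(-4094) = (-395*583)/(-232 - 2339) - 251*(-1/4094) = -230285/(-2571) + 251/4094 = -230285*(-1/2571) + 251/4094 = 230285/2571 + 251/4094 = 943432111/10525674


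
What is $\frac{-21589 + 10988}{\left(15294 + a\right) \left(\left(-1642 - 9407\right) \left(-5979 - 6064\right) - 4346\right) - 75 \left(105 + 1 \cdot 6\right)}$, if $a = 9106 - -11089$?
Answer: $- \frac{10601}{4722122360804} \approx -2.245 \cdot 10^{-9}$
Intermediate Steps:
$a = 20195$ ($a = 9106 + 11089 = 20195$)
$\frac{-21589 + 10988}{\left(15294 + a\right) \left(\left(-1642 - 9407\right) \left(-5979 - 6064\right) - 4346\right) - 75 \left(105 + 1 \cdot 6\right)} = \frac{-21589 + 10988}{\left(15294 + 20195\right) \left(\left(-1642 - 9407\right) \left(-5979 - 6064\right) - 4346\right) - 75 \left(105 + 1 \cdot 6\right)} = - \frac{10601}{35489 \left(\left(-11049\right) \left(-12043\right) - 4346\right) - 75 \left(105 + 6\right)} = - \frac{10601}{35489 \left(133063107 - 4346\right) - 8325} = - \frac{10601}{35489 \cdot 133058761 - 8325} = - \frac{10601}{4722122369129 - 8325} = - \frac{10601}{4722122360804}$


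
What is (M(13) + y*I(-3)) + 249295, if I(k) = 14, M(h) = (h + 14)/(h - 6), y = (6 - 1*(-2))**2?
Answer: 1751364/7 ≈ 2.5019e+5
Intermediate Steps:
y = 64 (y = (6 + 2)**2 = 8**2 = 64)
M(h) = (14 + h)/(-6 + h)
(M(13) + y*I(-3)) + 249295 = ((14 + 13)/(-6 + 13) + 64*14) + 249295 = (27/7 + 896) + 249295 = 6299/7 + 249295 = 1751364/7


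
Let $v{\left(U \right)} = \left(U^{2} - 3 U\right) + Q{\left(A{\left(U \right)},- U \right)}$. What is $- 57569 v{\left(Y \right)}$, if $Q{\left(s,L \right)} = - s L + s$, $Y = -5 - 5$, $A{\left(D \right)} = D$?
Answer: $-12665180$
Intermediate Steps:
$Y = -10$
$Q{\left(s,L \right)} = s - L s$ ($Q{\left(s,L \right)} = - L s + s = s - L s$)
$v{\left(U \right)} = U^{2} - 3 U + U \left(1 + U\right)$ ($v{\left(U \right)} = \left(U^{2} - 3 U\right) + U \left(1 - - U\right) = \left(U^{2} - 3 U\right) + U \left(1 + U\right) = U^{2} - 3 U + U \left(1 + U\right)$)
$- 57569 v{\left(Y \right)} = - 57569 \cdot 2 \left(-10\right) \left(-1 - 10\right) = - 57569 \cdot 2 \left(-10\right) \left(-11\right) = \left(-57569\right) 220 = -12665180$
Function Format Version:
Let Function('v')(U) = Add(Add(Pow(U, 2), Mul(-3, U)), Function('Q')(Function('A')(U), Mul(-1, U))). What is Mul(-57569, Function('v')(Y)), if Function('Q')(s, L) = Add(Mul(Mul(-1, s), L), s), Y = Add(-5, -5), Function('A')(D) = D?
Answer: -12665180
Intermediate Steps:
Y = -10
Function('Q')(s, L) = Add(s, Mul(-1, L, s)) (Function('Q')(s, L) = Add(Mul(-1, L, s), s) = Add(s, Mul(-1, L, s)))
Function('v')(U) = Add(Pow(U, 2), Mul(-3, U), Mul(U, Add(1, U))) (Function('v')(U) = Add(Add(Pow(U, 2), Mul(-3, U)), Mul(U, Add(1, Mul(-1, Mul(-1, U))))) = Add(Add(Pow(U, 2), Mul(-3, U)), Mul(U, Add(1, U))) = Add(Pow(U, 2), Mul(-3, U), Mul(U, Add(1, U))))
Mul(-57569, Function('v')(Y)) = Mul(-57569, Mul(2, -10, Add(-1, -10))) = Mul(-57569, Mul(2, -10, -11)) = Mul(-57569, 220) = -12665180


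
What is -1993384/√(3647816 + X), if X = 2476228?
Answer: -996692*√1531011/1531011 ≈ -805.51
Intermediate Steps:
-1993384/√(3647816 + X) = -1993384/√(3647816 + 2476228) = -1993384*√1531011/3062022 = -996692*√1531011/1531011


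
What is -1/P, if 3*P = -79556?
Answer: 3/79556 ≈ 3.7709e-5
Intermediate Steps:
P = -79556/3 (P = (1/3)*(-79556) = -79556/3 ≈ -26519.)
-1/P = -1/(-79556/3) = -1*(-3/79556) = 3/79556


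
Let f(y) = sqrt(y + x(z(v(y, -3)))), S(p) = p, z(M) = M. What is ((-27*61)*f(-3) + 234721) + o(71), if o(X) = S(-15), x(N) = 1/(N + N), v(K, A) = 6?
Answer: 234706 - 549*I*sqrt(105)/2 ≈ 2.3471e+5 - 2812.8*I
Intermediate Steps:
x(N) = 1/(2*N)
f(y) = sqrt(1/12 + y) (f(y) = sqrt(y + (1/2)/6) = sqrt(y + (1/2)*(1/6)) = sqrt(y + 1/12) = sqrt(1/12 + y))
o(X) = -15
((-27*61)*f(-3) + 234721) + o(71) = ((-27*61)*(sqrt(3 + 36*(-3))/6) + 234721) - 15 = (-549*sqrt(3 - 108)/2 + 234721) - 15 = (-549*sqrt(-105)/2 + 234721) - 15 = (-549*I*sqrt(105)/2 + 234721) - 15 = (234721 - 549*I*sqrt(105)/2) - 15 = 234706 - 549*I*sqrt(105)/2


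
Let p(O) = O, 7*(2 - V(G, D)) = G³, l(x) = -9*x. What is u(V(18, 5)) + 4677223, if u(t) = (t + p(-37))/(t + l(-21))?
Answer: 21024123462/4495 ≈ 4.6772e+6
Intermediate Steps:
V(G, D) = 2 - G³/7
u(t) = (-37 + t)/(189 + t) (u(t) = (t - 37)/(t - 9*(-21)) = (-37 + t)/(t + 189) = (-37 + t)/(189 + t))
u(V(18, 5)) + 4677223 = (-37 + (2 - ⅐*18³))/(189 + (2 - ⅐*18³)) + 4677223 = (-37 + (2 - ⅐*5832))/(189 + (2 - ⅐*5832)) + 4677223 = (-37 + (2 - 5832/7))/(189 + (2 - 5832/7)) + 4677223 = (-37 - 5818/7)/(189 - 5818/7) + 4677223 = -6077/7/(-4495/7) + 4677223 = -7/4495*(-6077/7) + 4677223 = 6077/4495 + 4677223 = 21024123462/4495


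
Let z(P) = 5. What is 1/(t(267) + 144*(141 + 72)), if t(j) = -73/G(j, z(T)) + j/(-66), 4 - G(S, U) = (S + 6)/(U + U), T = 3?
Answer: 5126/157219995 ≈ 3.2604e-5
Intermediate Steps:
G(S, U) = 4 - (6 + S)/(2*U) (G(S, U) = 4 - (S + 6)/(U + U) = 4 - (6 + S)/(2*U))
t(j) = -73/(17/5 - j/10) - j/66 (t(j) = -73*10/(-6 - j + 8*5) + j/(-66) = -73*10/(-6 - j + 40) + j*(-1/66) = -73*10/(34 - j) - j/66 = -73/(17/5 - j/10) - j/66)
1/(t(267) + 144*(141 + 72)) = 1/((48180 - 1*267*(-34 + 267))/(66*(-34 + 267)) + 144*(141 + 72)) = 1/((1/66)*(48180 - 1*267*233)/233 + 144*213) = 1/((1/66)*(1/233)*(48180 - 62211) + 30672) = 1/((1/66)*(1/233)*(-14031) + 30672) = 1/(-4677/5126 + 30672) = 1/(157219995/5126) = 5126/157219995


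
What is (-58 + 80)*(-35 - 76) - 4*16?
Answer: -2506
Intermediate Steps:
(-58 + 80)*(-35 - 76) - 4*16 = 22*(-111) - 64 = -2442 - 64 = -2506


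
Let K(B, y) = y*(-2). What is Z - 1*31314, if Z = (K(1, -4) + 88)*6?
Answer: -30738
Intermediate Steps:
K(B, y) = -2*y
Z = 576 (Z = (-2*(-4) + 88)*6 = (8 + 88)*6 = 96*6 = 576)
Z - 1*31314 = 576 - 1*31314 = 576 - 31314 = -30738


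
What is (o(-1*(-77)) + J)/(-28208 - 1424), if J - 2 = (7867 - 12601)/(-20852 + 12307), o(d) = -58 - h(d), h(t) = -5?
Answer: 431061/253205440 ≈ 0.0017024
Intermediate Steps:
o(d) = -53 (o(d) = -58 - 1*(-5) = -58 + 5 = -53)
J = 21824/8545 (J = 2 + (7867 - 12601)/(-20852 + 12307) = 2 - 4734/(-8545) = 2 - 4734*(-1/8545) = 2 + 4734/8545 = 21824/8545 ≈ 2.5540)
(o(-1*(-77)) + J)/(-28208 - 1424) = (-53 + 21824/8545)/(-28208 - 1424) = -431061/8545/(-29632) = -431061/8545*(-1/29632) = 431061/253205440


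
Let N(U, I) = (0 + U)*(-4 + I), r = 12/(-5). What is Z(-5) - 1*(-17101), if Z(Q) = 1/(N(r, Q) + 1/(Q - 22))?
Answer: 49781146/2911 ≈ 17101.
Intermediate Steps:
r = -12/5 (r = 12*(-⅕) = -12/5 ≈ -2.4000)
N(U, I) = U*(-4 + I)
Z(Q) = 1/(48/5 + 1/(-22 + Q) - 12*Q/5) (Z(Q) = 1/(-12*(-4 + Q)/5 + 1/(Q - 22)) = 1/((48/5 - 12*Q/5) + 1/(-22 + Q)) = 1/(48/5 + 1/(-22 + Q) - 12*Q/5))
Z(-5) - 1*(-17101) = 5*(22 - 1*(-5))/(1051 - 312*(-5) + 12*(-5)²) - 1*(-17101) = 5*(22 + 5)/(1051 + 1560 + 12*25) + 17101 = 5*27/(1051 + 1560 + 300) + 17101 = 5*27/2911 + 17101 = 5*(1/2911)*27 + 17101 = 135/2911 + 17101 = 49781146/2911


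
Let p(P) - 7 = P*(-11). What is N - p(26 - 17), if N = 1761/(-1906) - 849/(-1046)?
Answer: 45798595/498419 ≈ 91.888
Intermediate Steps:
p(P) = 7 - 11*P (p(P) = 7 + P*(-11) = 7 - 11*P)
N = -55953/498419 (N = 1761*(-1/1906) - 849*(-1/1046) = -1761/1906 + 849/1046 = -55953/498419 ≈ -0.11226)
N - p(26 - 17) = -55953/498419 - (7 - 11*(26 - 17)) = -55953/498419 - (7 - 11*9) = -55953/498419 - (7 - 99) = -55953/498419 - 1*(-92) = -55953/498419 + 92 = 45798595/498419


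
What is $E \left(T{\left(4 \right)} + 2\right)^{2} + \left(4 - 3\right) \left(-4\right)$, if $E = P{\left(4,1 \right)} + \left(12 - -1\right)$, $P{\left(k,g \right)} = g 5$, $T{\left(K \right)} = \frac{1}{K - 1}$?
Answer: $94$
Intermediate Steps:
$T{\left(K \right)} = \frac{1}{-1 + K}$
$P{\left(k,g \right)} = 5 g$
$E = 18$ ($E = 5 \cdot 1 + \left(12 - -1\right) = 5 + \left(12 + 1\right) = 5 + 13 = 18$)
$E \left(T{\left(4 \right)} + 2\right)^{2} + \left(4 - 3\right) \left(-4\right) = 18 \left(\frac{1}{-1 + 4} + 2\right)^{2} + \left(4 - 3\right) \left(-4\right) = 18 \left(\frac{1}{3} + 2\right)^{2} + 1 \left(-4\right) = 18 \left(\frac{1}{3} + 2\right)^{2} - 4 = 18 \left(\frac{7}{3}\right)^{2} - 4 = 18 \cdot \frac{49}{9} - 4 = 98 - 4 = 94$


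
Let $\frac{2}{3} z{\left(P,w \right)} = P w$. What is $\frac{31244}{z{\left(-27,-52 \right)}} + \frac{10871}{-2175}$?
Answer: $\frac{7510229}{763425} \approx 9.8375$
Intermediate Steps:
$z{\left(P,w \right)} = \frac{3 P w}{2}$
$\frac{31244}{z{\left(-27,-52 \right)}} + \frac{10871}{-2175} = \frac{31244}{\frac{3}{2} \left(-27\right) \left(-52\right)} + \frac{10871}{-2175} = \frac{31244}{2106} + 10871 \left(- \frac{1}{2175}\right) = 31244 \cdot \frac{1}{2106} - \frac{10871}{2175} = \frac{15622}{1053} - \frac{10871}{2175} = \frac{7510229}{763425}$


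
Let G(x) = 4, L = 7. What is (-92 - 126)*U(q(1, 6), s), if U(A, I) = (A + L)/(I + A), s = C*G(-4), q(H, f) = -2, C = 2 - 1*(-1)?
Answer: -109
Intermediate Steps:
C = 3 (C = 2 + 1 = 3)
s = 12 (s = 3*4 = 12)
U(A, I) = (7 + A)/(A + I) (U(A, I) = (A + 7)/(I + A) = (7 + A)/(A + I))
(-92 - 126)*U(q(1, 6), s) = (-92 - 126)*((7 - 2)/(-2 + 12)) = -218*5/10 = -109*5/5 = -218*½ = -109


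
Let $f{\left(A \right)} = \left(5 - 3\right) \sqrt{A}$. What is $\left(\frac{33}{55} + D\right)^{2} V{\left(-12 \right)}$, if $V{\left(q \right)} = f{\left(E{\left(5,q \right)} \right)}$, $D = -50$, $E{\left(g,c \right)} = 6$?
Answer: $\frac{122018 \sqrt{6}}{25} \approx 11955.0$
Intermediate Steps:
$f{\left(A \right)} = 2 \sqrt{A}$ ($f{\left(A \right)} = \left(5 - 3\right) \sqrt{A} = 2 \sqrt{A}$)
$V{\left(q \right)} = 2 \sqrt{6}$
$\left(\frac{33}{55} + D\right)^{2} V{\left(-12 \right)} = \left(\frac{33}{55} - 50\right)^{2} \cdot 2 \sqrt{6} = \left(33 \cdot \frac{1}{55} - 50\right)^{2} \cdot 2 \sqrt{6} = \left(\frac{3}{5} - 50\right)^{2} \cdot 2 \sqrt{6} = \left(- \frac{247}{5}\right)^{2} \cdot 2 \sqrt{6} = \frac{61009 \cdot 2 \sqrt{6}}{25} = \frac{122018 \sqrt{6}}{25}$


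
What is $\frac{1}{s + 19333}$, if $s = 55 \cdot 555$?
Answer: $\frac{1}{49858} \approx 2.0057 \cdot 10^{-5}$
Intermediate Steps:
$s = 30525$
$\frac{1}{s + 19333} = \frac{1}{30525 + 19333} = \frac{1}{49858}$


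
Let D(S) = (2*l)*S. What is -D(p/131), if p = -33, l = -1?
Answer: -66/131 ≈ -0.50382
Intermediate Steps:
D(S) = -2*S (D(S) = (2*(-1))*S = -2*S)
-D(p/131) = -(-2)*(-33/131) = -(-2)*(-33*1/131) = -(-2)*(-33)/131 = -1*66/131 = -66/131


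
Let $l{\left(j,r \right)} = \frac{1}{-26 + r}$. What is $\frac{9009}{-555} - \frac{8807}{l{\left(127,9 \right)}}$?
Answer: $\frac{27695012}{185} \approx 1.497 \cdot 10^{5}$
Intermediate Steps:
$\frac{9009}{-555} - \frac{8807}{l{\left(127,9 \right)}} = \frac{9009}{-555} - \frac{8807}{\frac{1}{-26 + 9}} = 9009 \left(- \frac{1}{555}\right) - \frac{8807}{\frac{1}{-17}} = - \frac{3003}{185} - \frac{8807}{- \frac{1}{17}} = - \frac{3003}{185} - -149719 = - \frac{3003}{185} + 149719 = \frac{27695012}{185}$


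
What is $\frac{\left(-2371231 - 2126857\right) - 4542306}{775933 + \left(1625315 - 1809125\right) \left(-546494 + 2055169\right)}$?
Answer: $\frac{9040394}{277308775817} \approx 3.26 \cdot 10^{-5}$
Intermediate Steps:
$\frac{\left(-2371231 - 2126857\right) - 4542306}{775933 + \left(1625315 - 1809125\right) \left(-546494 + 2055169\right)} = \frac{-4498088 - 4542306}{775933 - 277309551750} = - \frac{9040394}{775933 - 277309551750} = - \frac{9040394}{-277308775817} = \left(-9040394\right) \left(- \frac{1}{277308775817}\right) = \frac{9040394}{277308775817}$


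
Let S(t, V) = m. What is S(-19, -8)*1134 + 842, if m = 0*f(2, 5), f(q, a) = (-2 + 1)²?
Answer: 842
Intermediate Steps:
f(q, a) = 1 (f(q, a) = (-1)² = 1)
m = 0 (m = 0*1 = 0)
S(t, V) = 0
S(-19, -8)*1134 + 842 = 0*1134 + 842 = 0 + 842 = 842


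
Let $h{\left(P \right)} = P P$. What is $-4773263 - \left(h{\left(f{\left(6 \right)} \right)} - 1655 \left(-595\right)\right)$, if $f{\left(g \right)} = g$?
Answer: $-5758024$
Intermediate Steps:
$h{\left(P \right)} = P^{2}$
$-4773263 - \left(h{\left(f{\left(6 \right)} \right)} - 1655 \left(-595\right)\right) = -4773263 - \left(6^{2} - 1655 \left(-595\right)\right) = -4773263 - \left(36 - -984725\right) = -4773263 - \left(36 + 984725\right) = -4773263 - 984761 = -5758024$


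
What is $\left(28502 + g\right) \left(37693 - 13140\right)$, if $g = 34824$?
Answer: $1554843278$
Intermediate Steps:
$\left(28502 + g\right) \left(37693 - 13140\right) = \left(28502 + 34824\right) \left(37693 - 13140\right) = 63326 \cdot 24553 = 1554843278$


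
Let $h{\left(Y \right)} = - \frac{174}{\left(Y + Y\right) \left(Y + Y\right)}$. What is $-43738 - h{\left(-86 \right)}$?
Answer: $- \frac{646972409}{14792} \approx -43738.0$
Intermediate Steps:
$h{\left(Y \right)} = - \frac{87}{2 Y^{2}}$ ($h{\left(Y \right)} = - \frac{174}{2 Y 2 Y} = - \frac{174}{4 Y^{2}} = - 174 \frac{1}{4 Y^{2}} = - \frac{87}{2 Y^{2}}$)
$-43738 - h{\left(-86 \right)} = -43738 - - \frac{87}{2 \cdot 7396} = -43738 - \left(- \frac{87}{2}\right) \frac{1}{7396} = -43738 - - \frac{87}{14792} = -43738 + \frac{87}{14792} = - \frac{646972409}{14792}$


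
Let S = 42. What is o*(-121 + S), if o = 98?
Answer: -7742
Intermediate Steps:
o*(-121 + S) = 98*(-121 + 42) = 98*(-79) = -7742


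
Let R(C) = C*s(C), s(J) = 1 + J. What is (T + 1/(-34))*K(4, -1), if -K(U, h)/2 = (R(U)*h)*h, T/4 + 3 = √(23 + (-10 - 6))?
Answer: 8180/17 - 160*√7 ≈ 57.856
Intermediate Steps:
R(C) = C*(1 + C)
T = -12 + 4*√7 (T = -12 + 4*√(23 + (-10 - 6)) = -12 + 4*√(23 - 16) = -12 + 4*√7 ≈ -1.4170)
K(U, h) = -2*U*h²*(1 + U) (K(U, h) = -2*(U*(1 + U))*h*h = -2*U*h*(1 + U)*h = -2*U*h²*(1 + U))
(T + 1/(-34))*K(4, -1) = ((-12 + 4*√7) + 1/(-34))*(-2*4*(-1)²*(1 + 4)) = ((-12 + 4*√7) - 1/34)*(-2*4*1*5) = (-409/34 + 4*√7)*(-40) = 8180/17 - 160*√7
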